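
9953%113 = 9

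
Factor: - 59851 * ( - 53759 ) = 11^1*5441^1*53759^1 = 3217529909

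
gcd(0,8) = 8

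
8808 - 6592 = 2216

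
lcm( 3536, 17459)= 279344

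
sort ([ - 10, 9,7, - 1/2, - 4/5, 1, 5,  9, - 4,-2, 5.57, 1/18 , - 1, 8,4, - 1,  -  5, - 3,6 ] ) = [- 10, - 5, - 4, - 3 ,-2, - 1, - 1, - 4/5, - 1/2 , 1/18, 1, 4 , 5, 5.57, 6, 7,8 , 9,9]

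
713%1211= 713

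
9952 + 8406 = 18358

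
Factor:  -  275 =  - 5^2*11^1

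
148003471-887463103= - 739459632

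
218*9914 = 2161252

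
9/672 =3/224 = 0.01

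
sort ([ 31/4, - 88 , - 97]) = [ - 97 ,  -  88 , 31/4]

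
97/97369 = 97/97369 = 0.00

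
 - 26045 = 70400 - 96445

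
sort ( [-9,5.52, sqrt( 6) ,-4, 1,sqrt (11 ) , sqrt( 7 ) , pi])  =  [  -  9,-4, 1,sqrt(6) , sqrt(7 ), pi,sqrt (11),5.52]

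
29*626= 18154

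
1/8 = 1/8 =0.12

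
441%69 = 27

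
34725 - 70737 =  - 36012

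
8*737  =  5896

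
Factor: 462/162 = 77/27 = 3^(-3)*7^1 * 11^1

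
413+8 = 421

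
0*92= 0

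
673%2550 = 673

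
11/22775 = 11/22775= 0.00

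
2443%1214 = 15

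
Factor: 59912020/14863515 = 2^2 * 3^(-1) * 7^1  *  29^(  -  1)*47^ (-1) * 79^1*727^ (-1) *5417^1 = 11982404/2972703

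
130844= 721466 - 590622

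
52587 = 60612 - 8025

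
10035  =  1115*9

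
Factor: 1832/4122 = 4/9 = 2^2*3^(-2) 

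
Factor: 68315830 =2^1*5^1*11^1 * 19^1*32687^1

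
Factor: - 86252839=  - 787^1*109597^1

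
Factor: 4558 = 2^1*43^1*53^1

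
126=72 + 54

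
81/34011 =9/3779 = 0.00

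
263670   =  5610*47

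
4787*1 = 4787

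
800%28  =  16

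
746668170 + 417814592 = 1164482762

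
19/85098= 19/85098 = 0.00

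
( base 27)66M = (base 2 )1000111001110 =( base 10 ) 4558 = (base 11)3474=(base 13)20c8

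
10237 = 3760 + 6477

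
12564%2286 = 1134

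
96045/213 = 450+65/71 = 450.92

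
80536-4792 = 75744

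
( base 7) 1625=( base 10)656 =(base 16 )290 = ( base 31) l5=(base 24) 138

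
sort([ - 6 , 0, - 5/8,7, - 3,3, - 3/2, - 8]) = [ - 8,  -  6 , -3, - 3/2, - 5/8, 0 , 3,7]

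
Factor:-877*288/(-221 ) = 2^5*3^2*13^( -1) * 17^( - 1 )*877^1 = 252576/221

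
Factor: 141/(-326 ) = - 2^( - 1)*3^1 * 47^1*163^ (-1)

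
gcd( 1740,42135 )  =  15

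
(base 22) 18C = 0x2A0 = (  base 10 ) 672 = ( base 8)1240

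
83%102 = 83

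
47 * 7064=332008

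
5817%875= 567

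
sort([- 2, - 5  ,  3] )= [  -  5,-2, 3 ] 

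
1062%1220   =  1062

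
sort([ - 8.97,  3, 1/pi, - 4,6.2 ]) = [ - 8.97, - 4,1/pi, 3, 6.2] 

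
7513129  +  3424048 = 10937177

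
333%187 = 146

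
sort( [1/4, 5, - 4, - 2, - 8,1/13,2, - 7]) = [ - 8, - 7, - 4, - 2, 1/13,  1/4,2, 5 ] 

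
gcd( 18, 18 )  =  18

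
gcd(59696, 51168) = 8528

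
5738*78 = 447564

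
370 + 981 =1351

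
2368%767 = 67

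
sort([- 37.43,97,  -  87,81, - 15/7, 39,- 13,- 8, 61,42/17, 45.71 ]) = [ - 87,-37.43, - 13,-8, -15/7, 42/17, 39, 45.71,61, 81, 97 ]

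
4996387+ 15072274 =20068661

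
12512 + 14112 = 26624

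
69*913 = 62997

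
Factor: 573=3^1*191^1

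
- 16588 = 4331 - 20919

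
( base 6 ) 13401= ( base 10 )2089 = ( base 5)31324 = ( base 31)25c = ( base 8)4051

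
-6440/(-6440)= 1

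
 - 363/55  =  -7+2/5 = -  6.60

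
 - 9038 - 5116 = -14154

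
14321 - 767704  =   - 753383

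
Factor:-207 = - 3^2*23^1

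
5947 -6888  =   - 941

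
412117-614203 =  - 202086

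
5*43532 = 217660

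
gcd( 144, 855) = 9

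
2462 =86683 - 84221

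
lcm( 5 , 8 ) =40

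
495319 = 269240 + 226079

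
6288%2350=1588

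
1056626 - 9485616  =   - 8428990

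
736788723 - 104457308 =632331415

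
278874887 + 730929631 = 1009804518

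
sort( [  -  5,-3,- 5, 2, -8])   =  [  -  8,- 5, - 5, - 3,2 ] 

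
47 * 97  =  4559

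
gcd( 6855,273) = 3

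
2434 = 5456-3022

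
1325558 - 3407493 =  -2081935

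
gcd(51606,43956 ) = 18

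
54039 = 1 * 54039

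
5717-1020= 4697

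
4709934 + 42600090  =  47310024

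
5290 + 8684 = 13974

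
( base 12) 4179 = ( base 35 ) 5t9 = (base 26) aep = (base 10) 7149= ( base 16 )1bed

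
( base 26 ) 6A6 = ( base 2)1000011100010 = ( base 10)4322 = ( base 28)5ea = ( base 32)472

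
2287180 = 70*32674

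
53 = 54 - 1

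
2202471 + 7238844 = 9441315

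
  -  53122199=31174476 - 84296675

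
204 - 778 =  - 574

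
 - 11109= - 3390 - 7719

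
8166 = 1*8166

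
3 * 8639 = 25917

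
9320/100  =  93+1/5 = 93.20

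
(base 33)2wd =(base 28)43R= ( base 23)634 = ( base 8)6257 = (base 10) 3247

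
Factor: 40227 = 3^1*11^1*23^1*53^1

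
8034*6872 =55209648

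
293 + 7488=7781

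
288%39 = 15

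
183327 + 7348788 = 7532115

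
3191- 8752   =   - 5561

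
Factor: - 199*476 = -94724 = -  2^2 *7^1*17^1*199^1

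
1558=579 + 979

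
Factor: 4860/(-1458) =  - 2^1*3^( - 1)*5^1= -  10/3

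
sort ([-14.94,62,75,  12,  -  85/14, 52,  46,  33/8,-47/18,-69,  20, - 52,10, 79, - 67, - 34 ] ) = [ - 69, - 67, - 52, - 34, -14.94, - 85/14,  -  47/18,  33/8,  10,  12,20, 46,  52 , 62, 75, 79]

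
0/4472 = 0 = 0.00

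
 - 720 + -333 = - 1053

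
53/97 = 53/97 = 0.55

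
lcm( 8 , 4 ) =8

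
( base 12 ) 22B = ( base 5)2243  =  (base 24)db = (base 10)323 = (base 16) 143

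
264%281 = 264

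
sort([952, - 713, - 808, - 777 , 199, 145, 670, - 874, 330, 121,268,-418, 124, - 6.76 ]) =[ - 874 , - 808, - 777, - 713, - 418, - 6.76  ,  121,124, 145,199,268, 330,670, 952]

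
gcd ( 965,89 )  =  1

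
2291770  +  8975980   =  11267750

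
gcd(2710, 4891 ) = 1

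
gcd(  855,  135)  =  45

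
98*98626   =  9665348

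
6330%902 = 16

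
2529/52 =2529/52 =48.63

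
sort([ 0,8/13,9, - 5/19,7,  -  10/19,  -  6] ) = [ - 6, - 10/19, - 5/19, 0, 8/13,7,  9] 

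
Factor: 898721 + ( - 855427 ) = 2^1*21647^1= 43294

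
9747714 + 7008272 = 16755986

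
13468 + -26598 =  - 13130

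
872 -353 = 519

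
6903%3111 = 681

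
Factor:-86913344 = -2^6*7^1 * 194003^1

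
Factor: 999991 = 17^1*59^1*997^1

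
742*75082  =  55710844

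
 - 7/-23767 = 7/23767 = 0.00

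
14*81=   1134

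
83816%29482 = 24852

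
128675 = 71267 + 57408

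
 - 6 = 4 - 10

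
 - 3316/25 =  - 3316/25 = - 132.64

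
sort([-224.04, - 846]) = [ -846,- 224.04]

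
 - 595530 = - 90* 6617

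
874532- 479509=395023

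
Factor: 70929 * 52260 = 3706749540 =2^2*3^4*5^1 * 13^1*37^1 * 67^1*71^1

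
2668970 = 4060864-1391894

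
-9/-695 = 9/695  =  0.01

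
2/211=2/211 = 0.01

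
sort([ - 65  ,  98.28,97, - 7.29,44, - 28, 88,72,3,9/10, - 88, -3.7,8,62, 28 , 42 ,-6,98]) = [- 88 , - 65,- 28 , - 7.29, - 6, - 3.7,9/10, 3,8, 28,42,44, 62,72,88,97,98,98.28] 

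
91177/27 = 91177/27 = 3376.93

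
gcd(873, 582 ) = 291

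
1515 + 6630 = 8145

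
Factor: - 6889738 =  -2^1*1609^1*2141^1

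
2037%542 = 411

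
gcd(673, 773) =1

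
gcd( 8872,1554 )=2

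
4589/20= 4589/20 = 229.45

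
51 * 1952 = 99552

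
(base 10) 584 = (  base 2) 1001001000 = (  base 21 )16H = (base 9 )718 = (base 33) hn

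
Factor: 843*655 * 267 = 147428055 = 3^2*5^1*89^1*131^1*281^1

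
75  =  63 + 12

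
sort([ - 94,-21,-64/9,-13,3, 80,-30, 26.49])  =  [-94,-30,-21,-13, - 64/9,3,26.49, 80]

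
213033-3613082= -3400049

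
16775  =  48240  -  31465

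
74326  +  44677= 119003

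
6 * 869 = 5214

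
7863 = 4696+3167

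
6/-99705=  -  2/33235 = - 0.00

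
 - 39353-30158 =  - 69511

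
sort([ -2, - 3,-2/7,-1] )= [ - 3,-2,-1, - 2/7 ] 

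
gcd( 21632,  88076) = 4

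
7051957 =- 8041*( - 877)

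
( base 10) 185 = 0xB9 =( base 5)1220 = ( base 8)271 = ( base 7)353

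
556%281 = 275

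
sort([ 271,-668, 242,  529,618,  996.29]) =[- 668,242, 271, 529, 618 , 996.29]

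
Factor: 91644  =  2^2*3^1*7^1 * 1091^1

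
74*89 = 6586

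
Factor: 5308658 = 2^1*17^1  *  193^1*809^1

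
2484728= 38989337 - 36504609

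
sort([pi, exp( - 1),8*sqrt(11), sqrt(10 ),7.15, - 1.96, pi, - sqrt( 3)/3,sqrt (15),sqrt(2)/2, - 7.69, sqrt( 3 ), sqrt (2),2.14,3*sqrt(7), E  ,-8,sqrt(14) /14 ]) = [ - 8, - 7.69 ,-1.96,-sqrt(3) /3,sqrt( 14)/14, exp( -1),sqrt( 2)/2, sqrt(2 ),sqrt(3),2.14,E,pi, pi,sqrt( 10 ),sqrt( 15 ),  7.15, 3*sqrt( 7 ), 8*sqrt( 11)] 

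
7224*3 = 21672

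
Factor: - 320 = -2^6*5^1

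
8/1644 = 2/411 = 0.00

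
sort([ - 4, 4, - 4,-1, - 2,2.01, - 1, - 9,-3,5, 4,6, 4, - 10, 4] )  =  [ - 10,  -  9, - 4, - 4, - 3, - 2, -1, - 1,2.01,4,  4,  4, 4,5,6 ] 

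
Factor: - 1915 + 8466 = 6551^1 = 6551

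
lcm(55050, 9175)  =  55050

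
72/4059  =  8/451 = 0.02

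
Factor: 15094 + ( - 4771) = 10323 = 3^2*31^1*37^1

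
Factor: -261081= - 3^2*29009^1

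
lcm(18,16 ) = 144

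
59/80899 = 59/80899 = 0.00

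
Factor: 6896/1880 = 862/235 = 2^1*5^(-1 ) * 47^( - 1) *431^1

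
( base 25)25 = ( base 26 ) 23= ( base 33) 1M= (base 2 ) 110111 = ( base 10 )55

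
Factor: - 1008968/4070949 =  - 2^3*3^( - 1)*29^1*79^( - 1)*89^(-1) * 193^(-1) * 4349^1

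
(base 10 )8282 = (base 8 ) 20132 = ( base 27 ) B9K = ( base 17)1bb3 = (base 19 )13hh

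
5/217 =5/217 = 0.02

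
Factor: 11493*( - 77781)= - 893937033 =- 3^3*11^1*1277^1*2357^1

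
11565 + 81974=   93539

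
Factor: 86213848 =2^3*7^1*37^1*41609^1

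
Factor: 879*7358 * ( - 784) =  - 5070662688 = - 2^5*3^1*7^2*13^1 * 283^1*293^1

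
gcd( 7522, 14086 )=2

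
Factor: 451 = 11^1*41^1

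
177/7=177/7=25.29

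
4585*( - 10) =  - 45850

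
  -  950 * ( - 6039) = 5737050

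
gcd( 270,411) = 3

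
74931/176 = 425  +  131/176 = 425.74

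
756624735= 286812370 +469812365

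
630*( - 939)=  - 591570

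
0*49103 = 0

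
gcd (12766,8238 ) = 2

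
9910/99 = 100 + 10/99 = 100.10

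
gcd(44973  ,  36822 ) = 57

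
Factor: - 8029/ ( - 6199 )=7^1*31^1*37^1*6199^( - 1) 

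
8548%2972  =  2604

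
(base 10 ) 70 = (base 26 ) 2I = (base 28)2E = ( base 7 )130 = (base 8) 106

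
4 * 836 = 3344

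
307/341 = 307/341 = 0.90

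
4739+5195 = 9934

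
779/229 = 779/229 = 3.40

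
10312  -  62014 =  -51702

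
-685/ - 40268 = 685/40268=   0.02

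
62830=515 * 122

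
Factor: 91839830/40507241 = 2^1 * 5^1 * 43^2 * 139^ ( - 1)*4967^1*291419^( - 1) 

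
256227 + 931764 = 1187991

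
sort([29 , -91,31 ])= [ -91, 29, 31] 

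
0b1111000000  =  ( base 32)U0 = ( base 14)4C8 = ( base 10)960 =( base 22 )1le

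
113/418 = 113/418 = 0.27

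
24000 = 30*800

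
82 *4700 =385400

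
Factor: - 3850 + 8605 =4755 = 3^1*5^1 * 317^1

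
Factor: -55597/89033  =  - 7^( - 2)*23^( - 1 )*53^1*79^( - 1 )*1049^1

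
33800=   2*16900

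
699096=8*87387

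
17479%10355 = 7124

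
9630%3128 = 246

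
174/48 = 29/8= 3.62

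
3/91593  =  1/30531 = 0.00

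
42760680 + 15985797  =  58746477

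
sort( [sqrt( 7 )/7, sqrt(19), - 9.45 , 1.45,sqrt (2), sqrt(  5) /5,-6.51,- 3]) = [-9.45,  -  6.51, - 3, sqrt (7) /7,sqrt ( 5)/5,sqrt( 2), 1.45,  sqrt(19)]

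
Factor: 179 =179^1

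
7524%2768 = 1988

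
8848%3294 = 2260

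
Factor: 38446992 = 2^4* 3^2*266993^1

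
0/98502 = 0 =0.00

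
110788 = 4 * 27697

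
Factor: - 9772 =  - 2^2*7^1*349^1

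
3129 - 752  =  2377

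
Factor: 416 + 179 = 5^1*7^1*17^1 = 595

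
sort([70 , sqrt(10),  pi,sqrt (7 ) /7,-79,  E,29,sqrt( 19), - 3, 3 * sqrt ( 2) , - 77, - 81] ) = [-81,-79, - 77, - 3, sqrt(7)/7 , E,  pi , sqrt( 10),3*sqrt(2 ),sqrt( 19),29,70]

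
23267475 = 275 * 84609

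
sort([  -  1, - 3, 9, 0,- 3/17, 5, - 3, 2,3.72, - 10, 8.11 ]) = [ - 10,-3, - 3,  -  1, - 3/17,0, 2, 3.72, 5, 8.11 , 9 ] 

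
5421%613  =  517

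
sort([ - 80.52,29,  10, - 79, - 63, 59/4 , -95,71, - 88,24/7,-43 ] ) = [ - 95, - 88, - 80.52 , - 79, - 63,  -  43,24/7,  10,59/4,29,71] 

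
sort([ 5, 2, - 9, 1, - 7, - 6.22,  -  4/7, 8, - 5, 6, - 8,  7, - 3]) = [-9, - 8, -7, - 6.22,-5, - 3,  -  4/7, 1,  2  ,  5,6,  7, 8 ]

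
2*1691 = 3382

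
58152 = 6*9692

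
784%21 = 7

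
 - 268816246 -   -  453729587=184913341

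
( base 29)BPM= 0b10011100001110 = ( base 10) 9998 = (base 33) 95W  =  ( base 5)304443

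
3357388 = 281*11948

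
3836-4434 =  - 598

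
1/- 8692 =-1/8692 = -0.00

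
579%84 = 75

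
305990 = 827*370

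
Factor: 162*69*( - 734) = - 2^2 * 3^5*23^1*367^1 = - 8204652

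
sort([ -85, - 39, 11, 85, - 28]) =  [ - 85, - 39 , - 28,11, 85] 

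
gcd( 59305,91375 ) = 5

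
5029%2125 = 779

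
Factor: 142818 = 2^1*3^1*13^1*1831^1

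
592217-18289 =573928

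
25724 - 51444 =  - 25720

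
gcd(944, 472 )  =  472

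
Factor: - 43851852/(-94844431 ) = 2^2*3^2*11^1*37^(-1 )*467^(-1 ) * 499^(-1) * 10067^1 = 3986532/8622221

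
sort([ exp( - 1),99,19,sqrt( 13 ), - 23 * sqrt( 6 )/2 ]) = [ - 23*sqrt( 6)/2,exp( -1),sqrt(13 ),19, 99 ] 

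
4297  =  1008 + 3289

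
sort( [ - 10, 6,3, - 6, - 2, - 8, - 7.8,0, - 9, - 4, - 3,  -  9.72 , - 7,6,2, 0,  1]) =[ - 10, - 9.72,- 9, - 8, - 7.8, - 7, - 6, - 4, - 3, - 2,  0,0,  1,2,  3,  6,6 ]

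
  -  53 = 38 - 91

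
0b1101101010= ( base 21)1kd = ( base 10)874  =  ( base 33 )QG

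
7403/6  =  7403/6 = 1233.83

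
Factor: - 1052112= - 2^4*3^1*23^1*953^1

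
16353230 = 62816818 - 46463588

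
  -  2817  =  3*( - 939 ) 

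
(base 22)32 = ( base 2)1000100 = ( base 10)68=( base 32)24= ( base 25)2I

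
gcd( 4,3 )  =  1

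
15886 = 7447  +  8439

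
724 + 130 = 854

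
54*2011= 108594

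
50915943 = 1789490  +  49126453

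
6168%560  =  8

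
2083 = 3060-977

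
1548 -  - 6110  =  7658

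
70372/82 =35186/41 = 858.20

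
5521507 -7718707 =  - 2197200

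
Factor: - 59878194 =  - 2^1 * 3^1 * 2113^1*4723^1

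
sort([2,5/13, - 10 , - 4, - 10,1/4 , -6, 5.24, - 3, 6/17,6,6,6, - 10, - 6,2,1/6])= [ - 10, - 10,- 10, - 6, - 6, - 4, - 3,1/6, 1/4, 6/17, 5/13,2, 2, 5.24,6,6,6]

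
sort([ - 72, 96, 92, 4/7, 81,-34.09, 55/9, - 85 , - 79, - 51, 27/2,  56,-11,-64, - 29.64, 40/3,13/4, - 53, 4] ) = [ - 85,-79,-72, - 64,  -  53,-51,-34.09, -29.64, - 11, 4/7, 13/4, 4 , 55/9, 40/3, 27/2 , 56, 81,92,96 ]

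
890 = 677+213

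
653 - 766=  - 113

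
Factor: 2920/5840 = 1/2 = 2^( - 1 ) 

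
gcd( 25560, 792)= 72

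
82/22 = 41/11 =3.73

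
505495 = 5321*95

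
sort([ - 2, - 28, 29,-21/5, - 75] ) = [-75, - 28, - 21/5, - 2,29]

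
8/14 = 4/7=   0.57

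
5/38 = 5/38 = 0.13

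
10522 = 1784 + 8738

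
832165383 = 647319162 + 184846221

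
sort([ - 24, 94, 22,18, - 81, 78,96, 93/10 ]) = [-81, - 24,93/10,18 , 22 , 78 , 94 , 96]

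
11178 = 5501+5677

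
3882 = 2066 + 1816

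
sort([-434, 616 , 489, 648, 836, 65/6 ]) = [ - 434, 65/6, 489 , 616,648, 836 ]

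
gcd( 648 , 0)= 648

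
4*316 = 1264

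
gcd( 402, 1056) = 6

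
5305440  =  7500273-2194833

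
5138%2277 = 584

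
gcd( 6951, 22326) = 3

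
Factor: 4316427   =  3^2*211^1*2273^1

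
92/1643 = 92/1643 = 0.06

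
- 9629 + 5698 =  - 3931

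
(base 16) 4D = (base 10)77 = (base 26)2p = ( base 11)70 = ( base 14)57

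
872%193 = 100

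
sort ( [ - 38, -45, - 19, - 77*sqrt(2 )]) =[ -77*sqrt( 2),  -  45, - 38,-19]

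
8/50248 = 1/6281 = 0.00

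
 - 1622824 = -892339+-730485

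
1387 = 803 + 584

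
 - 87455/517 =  - 87455/517 = - 169.16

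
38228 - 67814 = -29586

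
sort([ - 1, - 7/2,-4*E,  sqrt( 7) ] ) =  [ - 4*E, - 7/2,  -  1,sqrt( 7)]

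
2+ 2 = 4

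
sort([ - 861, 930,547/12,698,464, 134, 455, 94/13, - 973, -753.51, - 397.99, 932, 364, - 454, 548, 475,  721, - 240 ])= [ - 973,-861, - 753.51, - 454, - 397.99, - 240, 94/13, 547/12, 134, 364, 455, 464, 475, 548, 698, 721, 930, 932 ]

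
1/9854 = 1/9854 = 0.00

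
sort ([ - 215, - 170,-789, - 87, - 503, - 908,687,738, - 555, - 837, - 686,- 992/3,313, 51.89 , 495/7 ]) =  [ - 908, - 837, - 789, - 686, - 555,-503, - 992/3, - 215, - 170, - 87,51.89 , 495/7,313, 687,738]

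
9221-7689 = 1532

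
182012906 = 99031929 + 82980977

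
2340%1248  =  1092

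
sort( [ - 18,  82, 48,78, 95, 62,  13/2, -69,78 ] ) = [-69, - 18, 13/2,  48,  62, 78,78, 82,95]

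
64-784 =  - 720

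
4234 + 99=4333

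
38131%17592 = 2947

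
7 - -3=10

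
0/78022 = 0 = 0.00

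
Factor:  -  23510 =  - 2^1 *5^1*2351^1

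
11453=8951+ 2502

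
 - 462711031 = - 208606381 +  - 254104650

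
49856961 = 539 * 92499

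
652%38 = 6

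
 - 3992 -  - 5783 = 1791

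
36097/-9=-36097/9 = - 4010.78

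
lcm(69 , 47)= 3243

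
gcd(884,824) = 4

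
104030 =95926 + 8104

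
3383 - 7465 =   -  4082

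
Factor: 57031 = 13^1 * 41^1*107^1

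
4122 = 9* 458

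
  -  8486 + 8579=93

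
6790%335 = 90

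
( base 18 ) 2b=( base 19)29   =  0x2f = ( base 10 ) 47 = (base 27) 1k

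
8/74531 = 8/74531 = 0.00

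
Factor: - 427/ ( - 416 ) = 2^( - 5) * 7^1*13^ (  -  1) * 61^1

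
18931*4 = 75724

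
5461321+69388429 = 74849750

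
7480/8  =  935  =  935.00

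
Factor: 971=971^1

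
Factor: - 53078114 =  - 2^1*17^1 * 1561121^1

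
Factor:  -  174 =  - 2^1*3^1*29^1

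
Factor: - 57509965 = - 5^1*349^1*32957^1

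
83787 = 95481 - 11694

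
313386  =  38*8247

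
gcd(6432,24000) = 96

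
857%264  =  65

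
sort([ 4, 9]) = [ 4 , 9] 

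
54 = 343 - 289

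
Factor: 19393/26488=2^( - 3)*7^ ( - 1 ) * 41^1 = 41/56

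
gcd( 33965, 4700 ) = 5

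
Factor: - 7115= - 5^1*1423^1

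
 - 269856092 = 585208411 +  - 855064503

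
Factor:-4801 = -4801^1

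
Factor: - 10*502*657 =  - 3298140  =  - 2^2*3^2*  5^1*73^1*251^1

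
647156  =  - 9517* (-68) 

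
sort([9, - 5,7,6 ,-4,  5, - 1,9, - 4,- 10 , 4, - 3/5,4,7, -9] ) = [ - 10, -9 , - 5, - 4, - 4, - 1,  -  3/5, 4, 4, 5,6,7,7,9,9 ]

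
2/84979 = 2/84979 = 0.00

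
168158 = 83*2026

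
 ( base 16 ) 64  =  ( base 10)100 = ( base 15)6A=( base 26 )3m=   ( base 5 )400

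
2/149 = 2/149 = 0.01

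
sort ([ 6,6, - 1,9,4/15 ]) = [-1,4/15, 6,6,9 ]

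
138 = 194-56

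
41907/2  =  41907/2= 20953.50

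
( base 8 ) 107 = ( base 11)65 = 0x47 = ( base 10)71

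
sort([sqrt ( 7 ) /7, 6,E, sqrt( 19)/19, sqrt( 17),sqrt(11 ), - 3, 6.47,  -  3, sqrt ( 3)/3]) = [-3,-3, sqrt(19)/19, sqrt( 7) /7, sqrt( 3)/3, E, sqrt( 11 ), sqrt( 17),6, 6.47 ] 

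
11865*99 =1174635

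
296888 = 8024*37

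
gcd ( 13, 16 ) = 1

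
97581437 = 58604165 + 38977272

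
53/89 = 53/89 = 0.60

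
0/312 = 0 = 0.00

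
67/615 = 67/615=0.11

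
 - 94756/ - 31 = 94756/31 = 3056.65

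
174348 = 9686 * 18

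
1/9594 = 1/9594 = 0.00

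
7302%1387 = 367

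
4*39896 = 159584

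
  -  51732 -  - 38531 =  - 13201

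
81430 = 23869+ 57561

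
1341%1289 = 52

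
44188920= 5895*7496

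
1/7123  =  1/7123 = 0.00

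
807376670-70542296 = 736834374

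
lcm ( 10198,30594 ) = 30594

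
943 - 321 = 622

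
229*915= 209535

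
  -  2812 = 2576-5388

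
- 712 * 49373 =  - 35153576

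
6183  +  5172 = 11355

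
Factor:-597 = - 3^1*199^1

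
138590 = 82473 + 56117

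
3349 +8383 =11732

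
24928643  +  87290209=112218852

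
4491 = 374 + 4117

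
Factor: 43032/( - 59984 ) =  - 2^(-1)*3^1*11^1*23^ ( - 1) = - 33/46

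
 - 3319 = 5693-9012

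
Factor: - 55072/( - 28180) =2^3 * 5^( - 1 ) * 1409^ ( - 1) * 1721^1= 13768/7045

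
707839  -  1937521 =-1229682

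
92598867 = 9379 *9873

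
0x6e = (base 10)110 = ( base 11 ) A0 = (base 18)62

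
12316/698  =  17+ 225/349 = 17.64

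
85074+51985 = 137059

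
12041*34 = 409394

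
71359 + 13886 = 85245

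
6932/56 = 123 + 11/14 = 123.79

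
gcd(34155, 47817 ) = 6831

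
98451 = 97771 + 680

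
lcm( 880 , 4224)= 21120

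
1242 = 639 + 603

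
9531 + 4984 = 14515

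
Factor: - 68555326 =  - 2^1 * 7^1 * 4896809^1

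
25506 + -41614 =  - 16108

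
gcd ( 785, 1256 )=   157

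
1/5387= 1/5387 = 0.00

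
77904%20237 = 17193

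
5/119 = 5/119 = 0.04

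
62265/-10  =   - 12453/2= -6226.50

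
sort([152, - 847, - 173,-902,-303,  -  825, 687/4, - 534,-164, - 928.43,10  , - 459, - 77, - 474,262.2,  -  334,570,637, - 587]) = [ - 928.43,-902, - 847, - 825,  -  587 , - 534,  -  474,-459,-334 , - 303,-173,-164,-77,10,152, 687/4, 262.2,570, 637]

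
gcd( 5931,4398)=3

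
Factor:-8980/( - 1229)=2^2*5^1*449^1*1229^(  -  1)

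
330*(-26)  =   - 8580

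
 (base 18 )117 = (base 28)cd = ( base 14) 1ad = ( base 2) 101011101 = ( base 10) 349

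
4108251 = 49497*83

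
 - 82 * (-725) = 59450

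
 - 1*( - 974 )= 974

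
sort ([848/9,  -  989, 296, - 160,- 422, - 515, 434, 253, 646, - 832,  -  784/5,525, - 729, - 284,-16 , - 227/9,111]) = [-989, - 832,  -  729,-515,- 422,  -  284, - 160, - 784/5, - 227/9,  -  16,848/9 , 111, 253, 296, 434, 525, 646]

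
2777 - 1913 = 864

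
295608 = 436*678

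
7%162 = 7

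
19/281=19/281   =  0.07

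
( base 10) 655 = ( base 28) NB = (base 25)115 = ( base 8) 1217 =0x28F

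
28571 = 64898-36327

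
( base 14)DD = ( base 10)195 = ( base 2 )11000011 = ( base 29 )6l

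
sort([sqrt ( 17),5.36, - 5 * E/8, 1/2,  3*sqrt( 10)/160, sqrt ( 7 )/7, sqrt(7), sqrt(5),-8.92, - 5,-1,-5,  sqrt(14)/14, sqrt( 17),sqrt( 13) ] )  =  [-8.92,-5, - 5, -5*E/8,-1, 3* sqrt( 10)/160, sqrt( 14)/14, sqrt(7)/7, 1/2,  sqrt(5), sqrt(7), sqrt( 13), sqrt(17 ), sqrt( 17), 5.36 ] 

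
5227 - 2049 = 3178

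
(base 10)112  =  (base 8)160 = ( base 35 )37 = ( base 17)6a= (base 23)4k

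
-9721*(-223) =2167783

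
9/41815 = 9/41815 = 0.00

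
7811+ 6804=14615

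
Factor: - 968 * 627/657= - 202312/219 = - 2^3*3^( - 1)*11^3*19^1*73^( - 1)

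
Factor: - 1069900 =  - 2^2  *  5^2*13^1*823^1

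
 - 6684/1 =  - 6684= - 6684.00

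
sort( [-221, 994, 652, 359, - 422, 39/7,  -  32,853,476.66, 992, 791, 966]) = [ - 422, - 221,  -  32, 39/7, 359, 476.66,652, 791, 853, 966,992, 994] 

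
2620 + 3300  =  5920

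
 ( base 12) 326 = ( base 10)462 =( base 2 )111001110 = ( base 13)297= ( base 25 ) IC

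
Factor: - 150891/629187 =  - 13^(-1)*17^( - 1 )*53^1 = -53/221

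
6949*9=62541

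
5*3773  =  18865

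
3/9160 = 3/9160 =0.00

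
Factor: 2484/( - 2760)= - 2^(-1)*3^2*5^( - 1) = - 9/10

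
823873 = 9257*89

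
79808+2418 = 82226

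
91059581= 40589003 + 50470578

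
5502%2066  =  1370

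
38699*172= 6656228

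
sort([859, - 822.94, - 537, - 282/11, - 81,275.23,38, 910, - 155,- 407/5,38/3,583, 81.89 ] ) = [ - 822.94,- 537, - 155, - 407/5,  -  81, - 282/11,38/3, 38,81.89,275.23, 583, 859,910]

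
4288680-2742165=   1546515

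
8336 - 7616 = 720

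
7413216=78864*94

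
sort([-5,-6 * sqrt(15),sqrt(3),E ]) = [ - 6*  sqrt (15), - 5, sqrt( 3 ),E]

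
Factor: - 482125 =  - 5^3*7^1 * 19^1*29^1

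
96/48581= 96/48581= 0.00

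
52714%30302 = 22412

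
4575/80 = 915/16 = 57.19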